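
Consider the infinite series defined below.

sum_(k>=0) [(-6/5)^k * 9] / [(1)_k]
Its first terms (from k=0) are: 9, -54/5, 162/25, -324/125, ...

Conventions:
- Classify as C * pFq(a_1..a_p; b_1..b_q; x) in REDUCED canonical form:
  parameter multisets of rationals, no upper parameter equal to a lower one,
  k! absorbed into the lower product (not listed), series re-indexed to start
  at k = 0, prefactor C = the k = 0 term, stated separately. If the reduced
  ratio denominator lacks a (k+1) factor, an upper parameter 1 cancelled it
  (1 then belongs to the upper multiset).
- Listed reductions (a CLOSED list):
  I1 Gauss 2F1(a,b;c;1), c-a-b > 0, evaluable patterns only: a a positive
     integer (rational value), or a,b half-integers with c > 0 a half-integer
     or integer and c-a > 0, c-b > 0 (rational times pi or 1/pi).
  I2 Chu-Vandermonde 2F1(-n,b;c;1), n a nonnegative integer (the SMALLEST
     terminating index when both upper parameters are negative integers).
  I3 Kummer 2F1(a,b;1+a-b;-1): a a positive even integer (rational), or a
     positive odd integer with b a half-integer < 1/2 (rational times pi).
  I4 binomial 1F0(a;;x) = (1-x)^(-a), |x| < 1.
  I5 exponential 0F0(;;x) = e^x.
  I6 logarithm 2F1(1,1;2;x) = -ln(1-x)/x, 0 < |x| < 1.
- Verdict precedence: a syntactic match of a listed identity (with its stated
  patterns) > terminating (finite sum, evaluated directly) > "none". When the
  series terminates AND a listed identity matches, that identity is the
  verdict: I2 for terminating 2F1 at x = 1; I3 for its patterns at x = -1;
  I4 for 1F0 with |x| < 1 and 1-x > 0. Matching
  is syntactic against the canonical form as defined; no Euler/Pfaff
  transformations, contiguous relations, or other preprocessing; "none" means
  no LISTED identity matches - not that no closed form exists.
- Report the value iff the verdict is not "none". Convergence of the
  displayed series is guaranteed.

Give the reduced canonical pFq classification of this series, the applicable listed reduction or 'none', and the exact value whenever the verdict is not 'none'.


With C = 9: the canonical form is 0F0(-; -; -6/5). Verdict: the I5 exponential reduction fires (the 0F0 exponential series at x = -6/5). Hence: 9 * e^(-6/5).

Key observation: t_0 being 9, (1)_k (C = 9, x = -6/5) is k! itself.
Ratio: r(k) = (-6/5) * 1 / [(k+1)] - rational in k, leading ratio (-6/5); with t_0 = 9, classification follows.


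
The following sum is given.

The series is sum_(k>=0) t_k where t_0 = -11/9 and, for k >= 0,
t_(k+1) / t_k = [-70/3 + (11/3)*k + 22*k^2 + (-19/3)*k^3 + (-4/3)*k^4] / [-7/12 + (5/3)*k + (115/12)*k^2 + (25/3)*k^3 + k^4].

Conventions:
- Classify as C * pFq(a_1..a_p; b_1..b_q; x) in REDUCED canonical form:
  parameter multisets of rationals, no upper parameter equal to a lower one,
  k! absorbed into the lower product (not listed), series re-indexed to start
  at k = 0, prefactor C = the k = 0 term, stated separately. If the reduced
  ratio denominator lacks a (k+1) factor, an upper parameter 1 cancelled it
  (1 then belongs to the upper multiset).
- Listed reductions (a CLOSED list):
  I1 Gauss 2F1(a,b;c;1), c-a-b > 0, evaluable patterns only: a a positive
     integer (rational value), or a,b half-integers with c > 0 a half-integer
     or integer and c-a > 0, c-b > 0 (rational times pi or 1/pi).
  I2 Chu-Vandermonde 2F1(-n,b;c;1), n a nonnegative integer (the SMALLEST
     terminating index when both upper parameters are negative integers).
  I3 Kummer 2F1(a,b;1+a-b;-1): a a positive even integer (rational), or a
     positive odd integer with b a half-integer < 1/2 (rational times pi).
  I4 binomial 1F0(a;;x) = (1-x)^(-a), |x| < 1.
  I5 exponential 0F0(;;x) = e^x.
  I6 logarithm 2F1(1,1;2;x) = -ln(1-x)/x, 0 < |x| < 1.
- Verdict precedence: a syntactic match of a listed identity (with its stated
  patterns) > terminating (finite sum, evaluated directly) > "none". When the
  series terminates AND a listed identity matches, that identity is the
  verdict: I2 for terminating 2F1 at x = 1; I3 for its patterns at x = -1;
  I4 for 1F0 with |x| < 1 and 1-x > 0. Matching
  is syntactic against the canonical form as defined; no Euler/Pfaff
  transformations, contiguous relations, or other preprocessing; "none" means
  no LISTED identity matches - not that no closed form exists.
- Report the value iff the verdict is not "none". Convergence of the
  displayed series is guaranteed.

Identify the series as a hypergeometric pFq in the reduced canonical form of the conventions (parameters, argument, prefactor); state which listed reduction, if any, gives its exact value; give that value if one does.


x = -4/3 here; the reduced form reads 3F2, upper {-2, -5/4, 1}, lower {-1/6, 1/2}, C = -11/9. Verdict: terminating. (-2)_k vanishes past k = 2, leaving a 3-term sum, computed directly. Hence: -1001/27.

Key step: t_0 being -11/9, the parameter 7 appears in both the upper and lower lists and cancels.
Term ratio: r(k) = (-4/3) * (k-2) (k-5/4) (k+1) / [(k-1/6) (k+1/2) (k+1)] - rational in k. x = (-4/3); t_0 = -11/9; negate the roots.


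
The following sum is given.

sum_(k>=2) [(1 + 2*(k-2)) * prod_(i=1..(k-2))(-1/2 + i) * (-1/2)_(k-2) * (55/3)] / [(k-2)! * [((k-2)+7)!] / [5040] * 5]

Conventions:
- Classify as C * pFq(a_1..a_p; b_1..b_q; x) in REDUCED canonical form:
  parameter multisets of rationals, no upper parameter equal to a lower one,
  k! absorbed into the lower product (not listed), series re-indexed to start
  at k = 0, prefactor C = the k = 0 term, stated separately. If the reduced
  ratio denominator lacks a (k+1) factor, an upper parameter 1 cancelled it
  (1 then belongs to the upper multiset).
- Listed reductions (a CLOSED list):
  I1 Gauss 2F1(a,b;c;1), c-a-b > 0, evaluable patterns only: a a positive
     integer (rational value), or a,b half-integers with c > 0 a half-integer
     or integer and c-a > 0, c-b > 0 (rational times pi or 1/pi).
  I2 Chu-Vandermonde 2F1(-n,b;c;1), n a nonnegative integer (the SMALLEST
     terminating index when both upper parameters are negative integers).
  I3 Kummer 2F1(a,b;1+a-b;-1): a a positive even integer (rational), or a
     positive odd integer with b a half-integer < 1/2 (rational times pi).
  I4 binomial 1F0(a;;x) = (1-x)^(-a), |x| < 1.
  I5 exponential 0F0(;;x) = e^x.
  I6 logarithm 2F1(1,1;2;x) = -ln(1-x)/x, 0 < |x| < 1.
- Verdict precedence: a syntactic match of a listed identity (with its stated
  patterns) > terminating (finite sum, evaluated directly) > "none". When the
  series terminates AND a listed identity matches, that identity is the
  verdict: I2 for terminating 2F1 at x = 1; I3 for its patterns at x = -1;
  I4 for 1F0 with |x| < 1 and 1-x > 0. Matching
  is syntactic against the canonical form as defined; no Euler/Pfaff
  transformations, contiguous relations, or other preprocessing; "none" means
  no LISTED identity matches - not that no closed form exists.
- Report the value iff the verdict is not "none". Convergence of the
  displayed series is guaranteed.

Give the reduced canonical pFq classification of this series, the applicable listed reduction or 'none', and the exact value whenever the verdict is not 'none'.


Reduced: x = 1, 2F1, upper = {-1/2, 3/2}, lower = {8}, C = 11/3. Verdict at x = 1: Gauss (I1, half-integer pattern) matches (x = 1; upper {-1/2, 3/2} half-integers, c = 8 in the evaluable pattern). Hence: (4194304/405405) / pi.

Structural cue: from the first term 11/3: the (2k+1) factor (C = 11/3, x = 1) shifts (1/2)_k to (3/2)_k.
Adjacent-term ratio: r(k) = 1 * (k-1/2) (k+3/2) / [(k+8) (k+1)] - rational; roots negated = parameters, x = 1, C = 11/3.


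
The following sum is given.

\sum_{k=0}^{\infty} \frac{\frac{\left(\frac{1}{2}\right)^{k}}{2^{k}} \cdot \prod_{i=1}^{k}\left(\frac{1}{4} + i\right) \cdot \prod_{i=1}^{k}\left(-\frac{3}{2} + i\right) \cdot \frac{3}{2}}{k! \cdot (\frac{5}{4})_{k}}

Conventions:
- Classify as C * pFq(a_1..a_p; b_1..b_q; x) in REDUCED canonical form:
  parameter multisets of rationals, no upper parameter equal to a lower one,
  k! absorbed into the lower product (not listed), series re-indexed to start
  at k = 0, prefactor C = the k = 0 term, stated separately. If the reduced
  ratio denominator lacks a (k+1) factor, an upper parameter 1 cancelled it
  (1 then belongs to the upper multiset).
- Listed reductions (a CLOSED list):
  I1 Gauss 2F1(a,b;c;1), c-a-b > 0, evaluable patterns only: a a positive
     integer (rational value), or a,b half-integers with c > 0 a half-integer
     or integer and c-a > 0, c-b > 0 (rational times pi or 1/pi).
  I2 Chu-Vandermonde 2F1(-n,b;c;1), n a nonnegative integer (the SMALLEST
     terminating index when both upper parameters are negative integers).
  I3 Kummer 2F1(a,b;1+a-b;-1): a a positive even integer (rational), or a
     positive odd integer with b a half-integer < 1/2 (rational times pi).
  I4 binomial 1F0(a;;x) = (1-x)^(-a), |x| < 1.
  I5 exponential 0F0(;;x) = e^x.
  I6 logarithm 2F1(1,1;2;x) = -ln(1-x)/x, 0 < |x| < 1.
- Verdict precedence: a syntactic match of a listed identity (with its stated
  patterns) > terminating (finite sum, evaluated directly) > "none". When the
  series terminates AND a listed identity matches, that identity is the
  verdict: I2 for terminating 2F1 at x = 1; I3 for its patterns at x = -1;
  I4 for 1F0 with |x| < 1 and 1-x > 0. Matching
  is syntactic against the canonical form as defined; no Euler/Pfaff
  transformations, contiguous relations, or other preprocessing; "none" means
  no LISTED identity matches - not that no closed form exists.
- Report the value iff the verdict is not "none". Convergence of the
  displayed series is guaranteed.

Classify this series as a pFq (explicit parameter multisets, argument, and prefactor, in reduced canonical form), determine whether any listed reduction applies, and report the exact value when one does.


The series (x = \frac{1}{4}) is 1F0: upper {-\frac{1}{2}}, lower {-}, prefactor \frac{3}{2}. Verdict: this is the I4 binomial reduction (the 1F0 binomial series: exponent 1/2, x = \frac{1}{4}). Sum: \frac{3}{2} \cdot \left(\frac{3}{4}\right)^{\frac{1}{2}}.

The tell: with t_0 = \frac{3}{2}, the parameter 5/4 appears in both the upper and lower lists and cancels.
Step ratio: r(k) = \frac{1}{4} * (k-\frac{1}{2}) / [(k+1)] ; factor over Q: parameters, x = \frac{1}{4}, and C = \frac{3}{2}.


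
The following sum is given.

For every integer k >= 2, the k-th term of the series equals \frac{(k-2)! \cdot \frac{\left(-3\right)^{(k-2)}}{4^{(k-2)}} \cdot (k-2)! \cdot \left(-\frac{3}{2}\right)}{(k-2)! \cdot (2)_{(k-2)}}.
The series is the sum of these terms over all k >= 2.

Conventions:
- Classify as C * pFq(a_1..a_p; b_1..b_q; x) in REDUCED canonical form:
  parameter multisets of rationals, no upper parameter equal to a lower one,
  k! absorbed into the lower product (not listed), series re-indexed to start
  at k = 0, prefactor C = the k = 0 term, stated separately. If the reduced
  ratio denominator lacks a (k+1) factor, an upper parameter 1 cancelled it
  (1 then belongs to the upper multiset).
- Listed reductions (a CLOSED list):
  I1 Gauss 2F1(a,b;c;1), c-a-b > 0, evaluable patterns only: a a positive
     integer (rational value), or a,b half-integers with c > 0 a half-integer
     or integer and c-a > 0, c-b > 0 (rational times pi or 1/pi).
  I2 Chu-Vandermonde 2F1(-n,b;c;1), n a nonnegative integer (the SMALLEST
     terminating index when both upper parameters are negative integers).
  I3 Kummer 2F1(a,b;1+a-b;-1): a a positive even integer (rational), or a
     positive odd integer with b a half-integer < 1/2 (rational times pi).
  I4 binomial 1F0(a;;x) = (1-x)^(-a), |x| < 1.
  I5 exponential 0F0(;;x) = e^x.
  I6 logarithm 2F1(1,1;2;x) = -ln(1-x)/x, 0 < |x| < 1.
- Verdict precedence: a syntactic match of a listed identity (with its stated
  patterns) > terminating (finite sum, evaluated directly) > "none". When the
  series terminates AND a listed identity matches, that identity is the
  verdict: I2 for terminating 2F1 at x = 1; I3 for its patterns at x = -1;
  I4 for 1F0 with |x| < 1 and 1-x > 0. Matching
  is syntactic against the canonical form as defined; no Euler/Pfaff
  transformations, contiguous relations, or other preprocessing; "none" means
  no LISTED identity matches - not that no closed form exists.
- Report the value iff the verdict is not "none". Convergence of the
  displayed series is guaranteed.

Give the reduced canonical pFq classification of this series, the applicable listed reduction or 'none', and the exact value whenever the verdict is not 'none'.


Classification (C = -\frac{3}{2}): 2F1 with upper {1, 1}, lower {2}, argument x = -\frac{3}{4}. Verdict: logarithm (I6) matches (the logarithm: parameters (1,1;2), x = -\frac{3}{4}). Value: \left(-2\right) \cdot \ln\left(\frac{7}{4}\right).

First insight: t_0 = -\frac{3}{2} here, and the factorial ratio (C = -3/2) (k+a-1)!/(a-1)! is a rising factorial (a)_k.
Term ratio: r(k) = -\frac{3}{4} * (k+1) (k+1) / [(k+2) (k+1)] ; factor over Q: parameters, x = -\frac{3}{4}, and C = -\frac{3}{2}.


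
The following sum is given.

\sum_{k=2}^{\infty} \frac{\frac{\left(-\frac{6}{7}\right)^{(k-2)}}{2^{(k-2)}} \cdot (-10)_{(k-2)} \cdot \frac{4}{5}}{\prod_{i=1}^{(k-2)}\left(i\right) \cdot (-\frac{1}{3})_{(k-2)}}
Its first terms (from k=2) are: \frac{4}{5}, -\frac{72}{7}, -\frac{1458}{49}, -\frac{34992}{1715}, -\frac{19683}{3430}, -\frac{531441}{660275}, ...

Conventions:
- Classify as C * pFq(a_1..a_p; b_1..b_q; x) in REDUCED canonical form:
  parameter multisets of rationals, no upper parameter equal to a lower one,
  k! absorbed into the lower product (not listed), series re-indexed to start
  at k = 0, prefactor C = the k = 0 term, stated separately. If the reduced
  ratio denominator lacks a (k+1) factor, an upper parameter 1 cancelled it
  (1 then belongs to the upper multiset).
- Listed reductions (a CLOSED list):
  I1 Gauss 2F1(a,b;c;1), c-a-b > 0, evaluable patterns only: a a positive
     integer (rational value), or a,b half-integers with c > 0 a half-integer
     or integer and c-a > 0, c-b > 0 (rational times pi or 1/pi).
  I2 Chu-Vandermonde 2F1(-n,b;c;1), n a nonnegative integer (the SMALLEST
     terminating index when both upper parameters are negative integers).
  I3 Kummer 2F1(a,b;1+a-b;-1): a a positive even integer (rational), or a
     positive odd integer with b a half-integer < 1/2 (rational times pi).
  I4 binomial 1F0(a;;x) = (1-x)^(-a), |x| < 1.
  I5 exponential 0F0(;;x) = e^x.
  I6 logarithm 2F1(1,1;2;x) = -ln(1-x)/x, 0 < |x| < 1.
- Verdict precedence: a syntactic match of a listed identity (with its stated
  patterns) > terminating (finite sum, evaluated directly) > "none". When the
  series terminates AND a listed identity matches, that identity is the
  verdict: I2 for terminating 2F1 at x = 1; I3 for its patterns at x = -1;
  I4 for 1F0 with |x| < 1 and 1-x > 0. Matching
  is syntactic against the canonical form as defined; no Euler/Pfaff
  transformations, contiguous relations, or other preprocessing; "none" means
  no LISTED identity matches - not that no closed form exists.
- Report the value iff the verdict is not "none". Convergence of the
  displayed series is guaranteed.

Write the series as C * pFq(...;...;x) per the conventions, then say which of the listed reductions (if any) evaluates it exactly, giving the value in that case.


Canonical form: C = \frac{4}{5} times 1F1 with upper {-10}, lower {-\frac{1}{3}}, x = -\frac{3}{7}. Verdict: terminating - the sum ends at index 10 because -10 is a negative integer; exact evaluation follows. Hence: -\frac{58597653896109533851}{884466161450872000}.

First insight: x = -\frac{3}{7} and the two k-th powers (C = 4/5) combine into one argument.
Term ratio: r(k) = -\frac{3}{7} * (k-10) / [(k-\frac{1}{3}) (k+1)] ; factor over Q: parameters, x = -\frac{3}{7}, and C = \frac{4}{5}.


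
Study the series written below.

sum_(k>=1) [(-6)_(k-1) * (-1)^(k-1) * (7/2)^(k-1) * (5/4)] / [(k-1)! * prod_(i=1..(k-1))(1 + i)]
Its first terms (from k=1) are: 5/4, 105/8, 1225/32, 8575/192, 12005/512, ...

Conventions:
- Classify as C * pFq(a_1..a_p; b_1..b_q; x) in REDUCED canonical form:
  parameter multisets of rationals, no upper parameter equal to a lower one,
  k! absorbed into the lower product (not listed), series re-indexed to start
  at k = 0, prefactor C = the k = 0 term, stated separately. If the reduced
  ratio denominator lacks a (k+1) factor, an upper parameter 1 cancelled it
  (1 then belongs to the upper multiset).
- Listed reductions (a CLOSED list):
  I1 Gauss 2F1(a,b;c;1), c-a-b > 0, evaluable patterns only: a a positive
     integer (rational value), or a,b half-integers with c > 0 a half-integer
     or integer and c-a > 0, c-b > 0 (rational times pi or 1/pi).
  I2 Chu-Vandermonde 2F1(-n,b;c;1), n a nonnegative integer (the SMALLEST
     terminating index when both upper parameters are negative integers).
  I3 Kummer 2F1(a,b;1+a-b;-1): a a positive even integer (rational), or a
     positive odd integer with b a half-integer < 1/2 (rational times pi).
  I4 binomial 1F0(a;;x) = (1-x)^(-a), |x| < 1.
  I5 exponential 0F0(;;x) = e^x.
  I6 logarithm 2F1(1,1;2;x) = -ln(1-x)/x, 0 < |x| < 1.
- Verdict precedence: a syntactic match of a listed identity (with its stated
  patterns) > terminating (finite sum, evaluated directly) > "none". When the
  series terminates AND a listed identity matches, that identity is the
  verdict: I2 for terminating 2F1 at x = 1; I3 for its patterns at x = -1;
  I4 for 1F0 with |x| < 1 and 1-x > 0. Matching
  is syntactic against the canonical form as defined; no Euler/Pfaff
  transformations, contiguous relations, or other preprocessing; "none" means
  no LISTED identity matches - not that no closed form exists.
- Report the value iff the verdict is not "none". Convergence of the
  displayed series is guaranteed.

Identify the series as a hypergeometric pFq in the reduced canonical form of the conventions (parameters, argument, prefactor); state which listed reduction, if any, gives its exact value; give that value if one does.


First insight: t_0 = 5/4 here, and the lower running product (C = 5/4, x = -7/2) is a rising factorial.
Step ratio: r(k) = (-7/2) * (k-6) / [(k+2) (k+1)] - poly over poly, x = (-7/2) from leading terms; C = 5/4 at k = 0.

At argument -7/2: a 1F1 with upper {-6}, lower {2}, scaled by C = 5/4. Verdict: terminating - the sum ends at index 6 because -6 is a negative integer; exact evaluation follows. Its exact value is 4670371/36864.


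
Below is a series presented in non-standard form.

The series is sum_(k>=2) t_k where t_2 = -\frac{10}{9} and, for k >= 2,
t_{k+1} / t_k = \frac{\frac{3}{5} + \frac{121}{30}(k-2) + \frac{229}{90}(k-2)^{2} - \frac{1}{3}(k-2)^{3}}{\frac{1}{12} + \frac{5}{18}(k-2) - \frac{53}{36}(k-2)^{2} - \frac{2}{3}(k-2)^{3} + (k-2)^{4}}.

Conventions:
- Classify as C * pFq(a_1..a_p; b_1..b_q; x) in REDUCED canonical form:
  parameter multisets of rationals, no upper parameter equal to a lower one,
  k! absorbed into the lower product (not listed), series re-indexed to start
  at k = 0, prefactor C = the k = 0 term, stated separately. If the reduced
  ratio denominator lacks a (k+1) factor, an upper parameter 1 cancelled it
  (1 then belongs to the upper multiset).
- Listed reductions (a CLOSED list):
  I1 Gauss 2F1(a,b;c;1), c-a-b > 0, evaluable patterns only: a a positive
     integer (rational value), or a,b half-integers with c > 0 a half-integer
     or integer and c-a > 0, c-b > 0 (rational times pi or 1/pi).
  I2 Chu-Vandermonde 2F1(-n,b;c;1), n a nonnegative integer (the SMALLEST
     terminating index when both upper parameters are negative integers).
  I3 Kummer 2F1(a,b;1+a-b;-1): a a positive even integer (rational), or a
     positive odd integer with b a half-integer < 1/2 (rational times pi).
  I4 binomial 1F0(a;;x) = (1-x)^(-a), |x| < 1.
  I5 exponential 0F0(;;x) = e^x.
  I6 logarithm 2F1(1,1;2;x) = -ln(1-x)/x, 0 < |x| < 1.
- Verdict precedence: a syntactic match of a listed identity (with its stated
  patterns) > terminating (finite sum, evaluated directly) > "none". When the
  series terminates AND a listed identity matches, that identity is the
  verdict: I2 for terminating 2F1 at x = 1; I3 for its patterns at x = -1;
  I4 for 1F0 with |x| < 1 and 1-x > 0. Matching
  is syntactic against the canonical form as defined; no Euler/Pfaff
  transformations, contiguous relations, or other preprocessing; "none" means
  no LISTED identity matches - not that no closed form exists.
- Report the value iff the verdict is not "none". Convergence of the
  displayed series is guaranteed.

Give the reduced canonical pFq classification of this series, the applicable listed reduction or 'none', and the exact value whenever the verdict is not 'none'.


Classification (C = -\frac{10}{9}): 2F2 with upper {-9, \frac{6}{5}}, lower {-\frac{3}{2}, -\frac{1}{3}}, argument x = -\frac{1}{3}. Verdict: terminating at k = 9: the factor (-9)_k kills every later term; summing the 10 survivors is exact. Hence: \frac{11084234874886}{27392578125}.

Key step: t_0 being -\frac{10}{9}, factor the ratio over Q (C = -10/9): negated roots = parameters.
Adjacent-term ratio: r(k) = -\frac{1}{3} * (k-9) (k+\frac{6}{5}) / [(k-\frac{3}{2}) (k-\frac{1}{3}) (k+1)] - rational in k, leading ratio -\frac{1}{3}; with t_0 = -\frac{10}{9}, classification follows.


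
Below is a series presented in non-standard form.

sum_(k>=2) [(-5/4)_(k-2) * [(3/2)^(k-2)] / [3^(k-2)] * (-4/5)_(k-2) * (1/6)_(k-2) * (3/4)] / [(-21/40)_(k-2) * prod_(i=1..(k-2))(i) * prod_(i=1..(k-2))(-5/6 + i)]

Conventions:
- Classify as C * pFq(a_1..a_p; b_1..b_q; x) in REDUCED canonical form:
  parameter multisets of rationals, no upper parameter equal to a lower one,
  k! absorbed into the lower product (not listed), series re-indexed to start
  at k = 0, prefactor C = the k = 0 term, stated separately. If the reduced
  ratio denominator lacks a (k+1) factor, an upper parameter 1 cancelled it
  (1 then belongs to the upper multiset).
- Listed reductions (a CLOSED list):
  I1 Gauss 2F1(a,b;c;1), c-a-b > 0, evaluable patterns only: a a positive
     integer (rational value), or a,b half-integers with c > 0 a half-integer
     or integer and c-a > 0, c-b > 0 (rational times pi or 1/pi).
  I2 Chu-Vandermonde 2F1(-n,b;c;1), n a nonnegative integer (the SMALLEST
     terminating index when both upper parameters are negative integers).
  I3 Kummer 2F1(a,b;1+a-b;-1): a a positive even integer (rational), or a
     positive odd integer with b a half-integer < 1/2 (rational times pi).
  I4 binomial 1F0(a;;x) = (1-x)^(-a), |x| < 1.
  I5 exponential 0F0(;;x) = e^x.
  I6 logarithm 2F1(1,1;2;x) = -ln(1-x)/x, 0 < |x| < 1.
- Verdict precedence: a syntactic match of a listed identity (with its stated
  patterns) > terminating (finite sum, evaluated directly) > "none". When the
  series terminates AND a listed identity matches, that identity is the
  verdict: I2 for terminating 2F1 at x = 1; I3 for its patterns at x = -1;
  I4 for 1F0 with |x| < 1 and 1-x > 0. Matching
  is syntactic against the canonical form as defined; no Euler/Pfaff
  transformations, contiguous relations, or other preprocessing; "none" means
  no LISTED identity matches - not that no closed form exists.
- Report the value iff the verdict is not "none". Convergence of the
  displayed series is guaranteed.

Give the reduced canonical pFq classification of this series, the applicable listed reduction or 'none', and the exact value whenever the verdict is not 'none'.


Canonical form: C = 3/4 times 2F1 with upper {-5/4, -4/5}, lower {-21/40}, x = 1/2. Verdict: none. No listed pattern accepts 2F1(-5/4, -4/5; -21/40; 1/2).

Key observation: with t_0 = 3/4, the parameter 1/6 appears in both the upper and lower lists and cancels.
Ratio: r(k) = (1/2) * (k-5/4) (k-4/5) / [(k-21/40) (k+1)] - rational in k. x = (1/2); t_0 = 3/4; negate the roots.


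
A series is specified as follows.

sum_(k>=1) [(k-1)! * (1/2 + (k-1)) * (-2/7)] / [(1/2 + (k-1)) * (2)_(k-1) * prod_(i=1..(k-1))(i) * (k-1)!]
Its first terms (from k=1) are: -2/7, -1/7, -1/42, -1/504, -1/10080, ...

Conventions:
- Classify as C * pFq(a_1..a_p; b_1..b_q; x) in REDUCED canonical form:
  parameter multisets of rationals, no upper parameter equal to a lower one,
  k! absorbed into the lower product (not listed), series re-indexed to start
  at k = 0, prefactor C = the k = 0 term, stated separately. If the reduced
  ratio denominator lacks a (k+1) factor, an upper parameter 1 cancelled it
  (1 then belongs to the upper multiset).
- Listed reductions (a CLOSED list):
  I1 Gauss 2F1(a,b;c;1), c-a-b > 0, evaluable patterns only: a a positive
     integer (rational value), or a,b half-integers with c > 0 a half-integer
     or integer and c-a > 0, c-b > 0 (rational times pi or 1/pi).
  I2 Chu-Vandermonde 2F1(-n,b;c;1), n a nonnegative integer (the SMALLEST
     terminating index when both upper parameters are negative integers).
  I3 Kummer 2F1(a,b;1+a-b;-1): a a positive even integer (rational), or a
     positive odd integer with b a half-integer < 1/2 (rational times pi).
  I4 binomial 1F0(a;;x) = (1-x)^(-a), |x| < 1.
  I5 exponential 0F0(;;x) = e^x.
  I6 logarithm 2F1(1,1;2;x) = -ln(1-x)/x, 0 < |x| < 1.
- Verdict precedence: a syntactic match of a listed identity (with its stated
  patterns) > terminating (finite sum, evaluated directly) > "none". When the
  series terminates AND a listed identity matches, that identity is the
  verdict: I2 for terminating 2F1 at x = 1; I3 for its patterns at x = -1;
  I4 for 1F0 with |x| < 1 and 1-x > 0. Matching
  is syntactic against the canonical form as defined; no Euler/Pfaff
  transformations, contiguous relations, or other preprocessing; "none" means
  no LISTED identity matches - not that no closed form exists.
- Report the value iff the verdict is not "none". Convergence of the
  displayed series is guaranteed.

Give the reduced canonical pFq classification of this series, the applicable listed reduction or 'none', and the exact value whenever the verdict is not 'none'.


Prefactor -2/7, argument 1: 0F1 with upper {-} over lower {2}. Verdict: none. Every listed pattern misses the 0F1 form at 1, upper {-}.

First insight: x = 1 and the lower running product (prefactor -2/7) is a rising factorial.
Adjacent-term ratio: r(k) = 1 * 1 / [(k+2) (k+1)] ; factor over Q: parameters, x = 1, and C = -2/7.


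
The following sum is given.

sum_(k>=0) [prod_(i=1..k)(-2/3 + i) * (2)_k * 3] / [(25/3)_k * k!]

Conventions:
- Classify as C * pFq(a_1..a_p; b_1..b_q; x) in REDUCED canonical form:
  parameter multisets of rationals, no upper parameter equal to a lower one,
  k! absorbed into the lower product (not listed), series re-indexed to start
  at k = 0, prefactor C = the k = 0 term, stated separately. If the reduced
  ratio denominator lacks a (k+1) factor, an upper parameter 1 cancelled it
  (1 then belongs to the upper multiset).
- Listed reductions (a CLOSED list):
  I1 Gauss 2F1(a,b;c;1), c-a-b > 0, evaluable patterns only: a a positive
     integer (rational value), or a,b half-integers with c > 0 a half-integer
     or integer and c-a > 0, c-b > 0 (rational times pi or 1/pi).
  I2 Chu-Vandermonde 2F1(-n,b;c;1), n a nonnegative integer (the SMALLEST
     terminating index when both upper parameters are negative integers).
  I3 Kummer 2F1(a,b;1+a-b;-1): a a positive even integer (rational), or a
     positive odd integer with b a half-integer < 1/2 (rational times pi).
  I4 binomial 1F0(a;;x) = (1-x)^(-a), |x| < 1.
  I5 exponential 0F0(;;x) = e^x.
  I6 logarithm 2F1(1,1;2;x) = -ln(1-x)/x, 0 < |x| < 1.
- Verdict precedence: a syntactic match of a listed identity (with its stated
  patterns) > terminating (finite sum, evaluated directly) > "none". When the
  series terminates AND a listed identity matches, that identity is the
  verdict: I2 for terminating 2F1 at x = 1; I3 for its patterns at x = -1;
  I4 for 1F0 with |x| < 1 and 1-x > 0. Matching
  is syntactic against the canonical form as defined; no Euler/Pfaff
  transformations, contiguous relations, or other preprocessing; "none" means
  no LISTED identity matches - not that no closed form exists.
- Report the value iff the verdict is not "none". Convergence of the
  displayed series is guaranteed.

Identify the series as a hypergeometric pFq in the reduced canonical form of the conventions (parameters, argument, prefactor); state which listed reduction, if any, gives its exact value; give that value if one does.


With C = 3: the canonical form is 2F1(1/3, 2; 25/3; 1). Verdict: Gauss's theorem (I1) applies (x = 1: the Gamma ratio telescopes since c-a-b = 6 > 0 and a = 2 in Z>0). Value: 209/63.

Key observation: with t_0 = 3, the running product (C = 3, x = 1) telescopes to a rising factorial.
Ratio: r(k) = 1 * (k+1/3) (k+2) / [(k+25/3) (k+1)] - rational in k, leading ratio 1; with t_0 = 3, classification follows.


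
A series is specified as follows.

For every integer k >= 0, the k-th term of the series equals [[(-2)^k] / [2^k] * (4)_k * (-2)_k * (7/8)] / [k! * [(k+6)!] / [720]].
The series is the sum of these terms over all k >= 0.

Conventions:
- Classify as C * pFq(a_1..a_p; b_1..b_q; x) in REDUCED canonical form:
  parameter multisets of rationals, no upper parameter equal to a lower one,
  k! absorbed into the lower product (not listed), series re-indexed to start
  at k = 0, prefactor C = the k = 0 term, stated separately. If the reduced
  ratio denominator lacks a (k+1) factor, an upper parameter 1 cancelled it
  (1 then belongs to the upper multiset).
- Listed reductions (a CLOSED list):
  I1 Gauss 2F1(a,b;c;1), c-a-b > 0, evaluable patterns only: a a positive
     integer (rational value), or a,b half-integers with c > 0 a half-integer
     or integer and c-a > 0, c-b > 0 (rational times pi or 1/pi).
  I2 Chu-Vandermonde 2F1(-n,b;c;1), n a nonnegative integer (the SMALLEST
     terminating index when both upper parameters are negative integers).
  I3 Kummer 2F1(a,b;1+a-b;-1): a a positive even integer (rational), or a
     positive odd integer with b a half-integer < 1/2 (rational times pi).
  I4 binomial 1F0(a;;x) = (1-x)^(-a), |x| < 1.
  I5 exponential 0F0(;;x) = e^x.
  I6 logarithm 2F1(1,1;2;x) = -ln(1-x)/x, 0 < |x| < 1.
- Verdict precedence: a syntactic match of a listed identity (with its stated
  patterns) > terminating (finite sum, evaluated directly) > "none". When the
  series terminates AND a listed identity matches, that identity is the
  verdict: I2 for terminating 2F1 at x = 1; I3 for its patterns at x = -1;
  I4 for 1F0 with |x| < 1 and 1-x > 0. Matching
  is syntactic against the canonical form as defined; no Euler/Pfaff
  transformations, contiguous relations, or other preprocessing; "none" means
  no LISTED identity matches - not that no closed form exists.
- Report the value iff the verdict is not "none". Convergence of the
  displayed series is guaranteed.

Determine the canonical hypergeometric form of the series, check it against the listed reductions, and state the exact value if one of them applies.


Canonical form: C = 7/8 times 2F1 with upper {-2, 4}, lower {7}, x = -1. Verdict (x = -1): the Kummer evaluation I3 applies (x = -1; c = 7 equals 1+a-b for upper {-2, 4}: listed pattern). Sum: 35/16.

Key step: from the first term 7/8: the denominator's factorial ratio (prefactor 7/8) is a lower Pochhammer.
Term ratio: r(k) = (-1) * (k-2) (k+4) / [(k+7) (k+1)] - rational in k. x = (-1); t_0 = 7/8; negate the roots.


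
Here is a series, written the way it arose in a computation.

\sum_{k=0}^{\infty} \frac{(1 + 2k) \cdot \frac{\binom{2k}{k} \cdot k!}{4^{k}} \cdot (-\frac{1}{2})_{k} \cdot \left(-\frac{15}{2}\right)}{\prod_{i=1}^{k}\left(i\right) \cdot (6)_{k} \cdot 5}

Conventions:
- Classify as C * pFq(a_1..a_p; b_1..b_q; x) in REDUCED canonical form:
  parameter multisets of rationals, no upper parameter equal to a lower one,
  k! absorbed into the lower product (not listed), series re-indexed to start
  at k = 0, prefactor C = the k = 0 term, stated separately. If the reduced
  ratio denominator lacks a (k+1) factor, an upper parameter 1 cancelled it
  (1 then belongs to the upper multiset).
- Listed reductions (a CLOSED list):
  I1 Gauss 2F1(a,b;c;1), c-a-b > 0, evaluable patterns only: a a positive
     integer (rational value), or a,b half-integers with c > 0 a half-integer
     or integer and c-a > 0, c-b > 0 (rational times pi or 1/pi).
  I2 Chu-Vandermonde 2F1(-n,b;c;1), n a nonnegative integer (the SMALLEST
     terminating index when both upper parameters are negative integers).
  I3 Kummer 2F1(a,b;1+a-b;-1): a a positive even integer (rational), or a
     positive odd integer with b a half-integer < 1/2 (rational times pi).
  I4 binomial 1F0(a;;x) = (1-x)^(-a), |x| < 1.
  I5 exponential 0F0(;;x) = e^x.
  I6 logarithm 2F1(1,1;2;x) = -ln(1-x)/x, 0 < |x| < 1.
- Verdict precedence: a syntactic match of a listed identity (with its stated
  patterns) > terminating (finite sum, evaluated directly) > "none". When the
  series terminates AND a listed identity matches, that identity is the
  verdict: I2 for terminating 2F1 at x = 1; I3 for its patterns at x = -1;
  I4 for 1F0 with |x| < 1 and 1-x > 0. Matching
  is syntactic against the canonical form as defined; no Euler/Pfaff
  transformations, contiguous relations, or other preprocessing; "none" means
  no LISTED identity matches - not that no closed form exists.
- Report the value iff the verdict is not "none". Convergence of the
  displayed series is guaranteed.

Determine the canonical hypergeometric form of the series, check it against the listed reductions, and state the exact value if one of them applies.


With C = -\frac{3}{2}: the canonical form is 2F1(-\frac{1}{2}, \frac{3}{2}; 6; 1). Verdict (x = 1): Gauss's theorem I1 (half-integer case) applies (x = 1; upper {-\frac{1}{2}, \frac{3}{2}} half-integers, c = 6 in the evaluable pattern). Sum: \left(-\frac{32768}{8085}\right) / \pi.

Key observation: from the first term -\frac{3}{2}: the (2k+1) factor (C = -3/2, x = 1) shifts (1/2)_k to (3/2)_k.
Ratio: r(k) = 1 * (k-\frac{1}{2}) (k+\frac{3}{2}) / [(k+6) (k+1)] - rational in k, leading ratio 1; with t_0 = -\frac{3}{2}, classification follows.


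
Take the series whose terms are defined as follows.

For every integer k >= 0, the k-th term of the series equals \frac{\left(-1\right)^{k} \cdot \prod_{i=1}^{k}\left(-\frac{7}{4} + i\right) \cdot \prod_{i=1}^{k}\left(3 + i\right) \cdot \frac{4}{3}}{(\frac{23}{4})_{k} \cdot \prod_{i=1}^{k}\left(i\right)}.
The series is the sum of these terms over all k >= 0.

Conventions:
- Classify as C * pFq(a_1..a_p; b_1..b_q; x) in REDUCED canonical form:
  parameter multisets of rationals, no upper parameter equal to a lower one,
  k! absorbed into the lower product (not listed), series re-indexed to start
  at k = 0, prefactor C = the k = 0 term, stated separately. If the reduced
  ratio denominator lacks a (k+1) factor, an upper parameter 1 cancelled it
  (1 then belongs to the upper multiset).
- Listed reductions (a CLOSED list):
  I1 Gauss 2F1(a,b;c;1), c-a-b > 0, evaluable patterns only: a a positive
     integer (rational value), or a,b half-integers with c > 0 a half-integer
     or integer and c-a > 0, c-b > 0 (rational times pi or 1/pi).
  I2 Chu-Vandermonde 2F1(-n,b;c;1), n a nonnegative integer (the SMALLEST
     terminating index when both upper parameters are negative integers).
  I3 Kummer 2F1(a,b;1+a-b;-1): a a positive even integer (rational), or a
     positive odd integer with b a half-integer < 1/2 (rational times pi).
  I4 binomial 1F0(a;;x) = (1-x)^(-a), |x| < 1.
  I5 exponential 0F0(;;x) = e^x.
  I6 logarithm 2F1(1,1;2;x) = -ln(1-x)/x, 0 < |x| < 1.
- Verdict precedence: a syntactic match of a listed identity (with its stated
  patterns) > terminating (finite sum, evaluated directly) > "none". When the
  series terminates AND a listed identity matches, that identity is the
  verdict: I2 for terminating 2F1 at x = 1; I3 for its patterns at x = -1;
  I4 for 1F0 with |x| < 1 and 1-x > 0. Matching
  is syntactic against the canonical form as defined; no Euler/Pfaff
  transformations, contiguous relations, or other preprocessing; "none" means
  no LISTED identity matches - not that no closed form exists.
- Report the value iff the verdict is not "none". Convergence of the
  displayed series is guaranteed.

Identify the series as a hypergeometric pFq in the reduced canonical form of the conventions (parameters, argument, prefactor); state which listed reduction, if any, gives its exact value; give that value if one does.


First insight: t_0 being \frac{4}{3}, the product of the first k integers (prefactor 4/3) is k!.
Adjacent-term ratio: r(k) = -1 * (k-\frac{3}{4}) (k+4) / [(k+\frac{23}{4}) (k+1)] - rational in k. x = -1; t_0 = \frac{4}{3}; negate the roots.

x = -1 here; the reduced form reads 2F1, upper {-\frac{3}{4}, 4}, lower {\frac{23}{4}}, C = \frac{4}{3}. Verdict: Kummer (I3) fires (x = -1; c = \frac{23}{4} equals 1+a-b for upper {-\frac{3}{4}, 4}: listed pattern). Exact value: \frac{95}{48}.


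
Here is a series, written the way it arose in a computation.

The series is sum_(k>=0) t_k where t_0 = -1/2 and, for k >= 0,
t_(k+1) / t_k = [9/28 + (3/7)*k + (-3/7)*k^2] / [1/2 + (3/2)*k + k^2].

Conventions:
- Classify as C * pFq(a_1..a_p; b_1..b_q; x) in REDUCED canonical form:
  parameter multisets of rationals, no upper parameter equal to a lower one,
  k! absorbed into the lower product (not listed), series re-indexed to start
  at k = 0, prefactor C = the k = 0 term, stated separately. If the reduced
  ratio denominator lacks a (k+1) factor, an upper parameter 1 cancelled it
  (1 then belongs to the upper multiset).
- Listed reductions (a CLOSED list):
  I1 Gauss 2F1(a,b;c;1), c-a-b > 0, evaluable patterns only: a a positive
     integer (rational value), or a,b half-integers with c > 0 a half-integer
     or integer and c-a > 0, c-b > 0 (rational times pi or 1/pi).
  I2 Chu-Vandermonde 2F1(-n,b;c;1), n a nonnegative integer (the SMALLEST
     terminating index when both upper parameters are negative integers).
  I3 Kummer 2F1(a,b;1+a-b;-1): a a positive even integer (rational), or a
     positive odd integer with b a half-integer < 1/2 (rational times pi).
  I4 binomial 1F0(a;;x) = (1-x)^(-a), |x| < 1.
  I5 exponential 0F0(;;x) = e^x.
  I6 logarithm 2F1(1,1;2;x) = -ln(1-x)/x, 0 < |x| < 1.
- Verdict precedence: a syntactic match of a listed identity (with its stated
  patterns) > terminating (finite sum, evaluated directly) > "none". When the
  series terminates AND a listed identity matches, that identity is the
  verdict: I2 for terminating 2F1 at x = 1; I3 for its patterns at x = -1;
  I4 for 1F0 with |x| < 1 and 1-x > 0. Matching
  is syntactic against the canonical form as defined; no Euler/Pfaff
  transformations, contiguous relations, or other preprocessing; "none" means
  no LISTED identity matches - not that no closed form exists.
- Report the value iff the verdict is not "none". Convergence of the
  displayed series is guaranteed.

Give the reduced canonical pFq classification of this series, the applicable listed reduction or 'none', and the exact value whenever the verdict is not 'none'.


Prefactor -1/2, argument -3/7: 1F0 with upper {-3/2} over lower {-}. Verdict: this is the binomial series (I4) (the 1F0 binomial series: exponent 3/2, x = -3/7). Its exact value is (-1/2) * (10/7)^(3/2).

Structural cue: with t_0 = -1/2, roots of the ratio polynomials (C = -1/2, x = -3/7) are the negated parameters.
Term ratio: r(k) = (-3/7) * (k-3/2) / [(k+1)] - rational; roots negated = parameters, x = (-3/7), C = -1/2.


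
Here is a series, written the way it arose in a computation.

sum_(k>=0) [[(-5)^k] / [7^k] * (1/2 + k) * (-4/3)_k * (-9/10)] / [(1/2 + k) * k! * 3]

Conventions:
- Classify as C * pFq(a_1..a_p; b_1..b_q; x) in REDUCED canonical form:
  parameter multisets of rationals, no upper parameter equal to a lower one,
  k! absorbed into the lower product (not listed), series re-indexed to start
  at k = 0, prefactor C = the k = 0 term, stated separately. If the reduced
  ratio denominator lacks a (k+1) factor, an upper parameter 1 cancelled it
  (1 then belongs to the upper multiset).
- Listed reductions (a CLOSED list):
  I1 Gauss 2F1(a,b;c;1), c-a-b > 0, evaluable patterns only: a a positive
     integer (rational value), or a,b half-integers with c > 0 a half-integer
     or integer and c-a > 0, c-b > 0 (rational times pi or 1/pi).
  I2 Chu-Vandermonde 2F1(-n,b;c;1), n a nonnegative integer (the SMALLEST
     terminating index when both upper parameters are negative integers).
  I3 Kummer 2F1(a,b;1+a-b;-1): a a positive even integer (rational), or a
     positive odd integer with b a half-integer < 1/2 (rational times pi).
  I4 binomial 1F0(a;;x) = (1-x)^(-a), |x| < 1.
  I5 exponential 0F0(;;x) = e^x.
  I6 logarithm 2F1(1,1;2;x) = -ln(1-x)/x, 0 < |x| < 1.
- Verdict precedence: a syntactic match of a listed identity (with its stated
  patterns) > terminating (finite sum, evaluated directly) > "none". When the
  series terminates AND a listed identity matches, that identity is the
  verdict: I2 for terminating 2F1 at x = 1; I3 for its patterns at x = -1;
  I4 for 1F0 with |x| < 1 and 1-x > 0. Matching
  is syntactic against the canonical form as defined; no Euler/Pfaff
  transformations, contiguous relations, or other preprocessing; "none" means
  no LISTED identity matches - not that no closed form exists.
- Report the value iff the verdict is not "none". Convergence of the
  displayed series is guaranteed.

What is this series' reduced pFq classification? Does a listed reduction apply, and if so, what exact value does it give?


Reduced: x = -5/7, 1F0, upper = {-4/3}, lower = {-}, C = -3/10. Verdict: the binomial series (I4) fires (the 1F0 binomial series: exponent 4/3, x = -5/7). Exact value: (-3/10) * (12/7)^(4/3).

Structural cue: with t_0 = -3/10, the factor k + 1/2 cancels (top and bottom), leaving C = -3/10, x = -5/7.
Step ratio: r(k) = (-5/7) * (k-4/3) / [(k+1)] - poly over poly, x = (-5/7) from leading terms; C = -3/10 at k = 0.
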